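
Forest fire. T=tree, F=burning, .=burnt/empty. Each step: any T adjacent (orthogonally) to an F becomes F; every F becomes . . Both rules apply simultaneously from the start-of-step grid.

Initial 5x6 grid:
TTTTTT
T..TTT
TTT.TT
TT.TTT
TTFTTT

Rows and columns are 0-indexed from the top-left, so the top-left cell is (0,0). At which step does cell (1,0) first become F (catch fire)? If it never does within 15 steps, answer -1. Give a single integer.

Step 1: cell (1,0)='T' (+2 fires, +1 burnt)
Step 2: cell (1,0)='T' (+4 fires, +2 burnt)
Step 3: cell (1,0)='T' (+4 fires, +4 burnt)
Step 4: cell (1,0)='T' (+4 fires, +4 burnt)
Step 5: cell (1,0)='F' (+3 fires, +4 burnt)
  -> target ignites at step 5
Step 6: cell (1,0)='.' (+4 fires, +3 burnt)
Step 7: cell (1,0)='.' (+3 fires, +4 burnt)
Step 8: cell (1,0)='.' (+1 fires, +3 burnt)
Step 9: cell (1,0)='.' (+0 fires, +1 burnt)
  fire out at step 9

5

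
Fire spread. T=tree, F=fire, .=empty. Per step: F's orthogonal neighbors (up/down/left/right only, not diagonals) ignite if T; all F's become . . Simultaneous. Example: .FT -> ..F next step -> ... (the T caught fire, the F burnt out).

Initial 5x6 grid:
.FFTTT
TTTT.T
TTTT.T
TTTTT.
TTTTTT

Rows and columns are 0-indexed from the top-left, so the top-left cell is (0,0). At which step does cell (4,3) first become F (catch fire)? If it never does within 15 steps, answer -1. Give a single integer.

Step 1: cell (4,3)='T' (+3 fires, +2 burnt)
Step 2: cell (4,3)='T' (+5 fires, +3 burnt)
Step 3: cell (4,3)='T' (+5 fires, +5 burnt)
Step 4: cell (4,3)='T' (+5 fires, +5 burnt)
Step 5: cell (4,3)='F' (+4 fires, +5 burnt)
  -> target ignites at step 5
Step 6: cell (4,3)='.' (+1 fires, +4 burnt)
Step 7: cell (4,3)='.' (+1 fires, +1 burnt)
Step 8: cell (4,3)='.' (+0 fires, +1 burnt)
  fire out at step 8

5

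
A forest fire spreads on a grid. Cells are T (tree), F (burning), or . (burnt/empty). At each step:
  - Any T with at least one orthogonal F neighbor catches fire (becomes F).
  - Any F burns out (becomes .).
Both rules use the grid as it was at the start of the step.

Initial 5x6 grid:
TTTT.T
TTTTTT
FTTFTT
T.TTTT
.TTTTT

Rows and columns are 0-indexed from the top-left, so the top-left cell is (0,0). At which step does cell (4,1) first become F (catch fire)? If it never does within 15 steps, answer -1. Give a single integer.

Step 1: cell (4,1)='T' (+7 fires, +2 burnt)
Step 2: cell (4,1)='T' (+9 fires, +7 burnt)
Step 3: cell (4,1)='T' (+6 fires, +9 burnt)
Step 4: cell (4,1)='F' (+3 fires, +6 burnt)
  -> target ignites at step 4
Step 5: cell (4,1)='.' (+0 fires, +3 burnt)
  fire out at step 5

4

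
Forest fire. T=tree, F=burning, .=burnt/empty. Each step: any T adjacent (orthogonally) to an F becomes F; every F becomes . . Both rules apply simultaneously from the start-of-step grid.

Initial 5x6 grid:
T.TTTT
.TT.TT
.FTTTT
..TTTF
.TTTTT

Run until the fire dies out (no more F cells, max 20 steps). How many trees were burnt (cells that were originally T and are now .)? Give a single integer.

Step 1: +5 fires, +2 burnt (F count now 5)
Step 2: +7 fires, +5 burnt (F count now 7)
Step 3: +5 fires, +7 burnt (F count now 5)
Step 4: +3 fires, +5 burnt (F count now 3)
Step 5: +0 fires, +3 burnt (F count now 0)
Fire out after step 5
Initially T: 21, now '.': 29
Total burnt (originally-T cells now '.'): 20

Answer: 20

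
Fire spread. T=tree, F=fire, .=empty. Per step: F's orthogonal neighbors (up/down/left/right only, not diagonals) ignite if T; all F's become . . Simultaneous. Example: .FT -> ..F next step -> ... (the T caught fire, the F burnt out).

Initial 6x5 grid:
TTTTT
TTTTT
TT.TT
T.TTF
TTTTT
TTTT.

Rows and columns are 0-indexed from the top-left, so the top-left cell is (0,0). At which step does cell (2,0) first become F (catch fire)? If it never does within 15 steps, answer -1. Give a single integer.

Step 1: cell (2,0)='T' (+3 fires, +1 burnt)
Step 2: cell (2,0)='T' (+4 fires, +3 burnt)
Step 3: cell (2,0)='T' (+4 fires, +4 burnt)
Step 4: cell (2,0)='T' (+4 fires, +4 burnt)
Step 5: cell (2,0)='T' (+4 fires, +4 burnt)
Step 6: cell (2,0)='T' (+5 fires, +4 burnt)
Step 7: cell (2,0)='F' (+2 fires, +5 burnt)
  -> target ignites at step 7
Step 8: cell (2,0)='.' (+0 fires, +2 burnt)
  fire out at step 8

7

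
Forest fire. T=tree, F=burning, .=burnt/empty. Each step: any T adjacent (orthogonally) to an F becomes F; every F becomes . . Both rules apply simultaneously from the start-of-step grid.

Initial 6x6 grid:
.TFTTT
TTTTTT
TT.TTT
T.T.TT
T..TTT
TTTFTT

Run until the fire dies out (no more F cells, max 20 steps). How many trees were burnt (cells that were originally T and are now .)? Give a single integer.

Answer: 27

Derivation:
Step 1: +6 fires, +2 burnt (F count now 6)
Step 2: +6 fires, +6 burnt (F count now 6)
Step 3: +8 fires, +6 burnt (F count now 8)
Step 4: +5 fires, +8 burnt (F count now 5)
Step 5: +2 fires, +5 burnt (F count now 2)
Step 6: +0 fires, +2 burnt (F count now 0)
Fire out after step 6
Initially T: 28, now '.': 35
Total burnt (originally-T cells now '.'): 27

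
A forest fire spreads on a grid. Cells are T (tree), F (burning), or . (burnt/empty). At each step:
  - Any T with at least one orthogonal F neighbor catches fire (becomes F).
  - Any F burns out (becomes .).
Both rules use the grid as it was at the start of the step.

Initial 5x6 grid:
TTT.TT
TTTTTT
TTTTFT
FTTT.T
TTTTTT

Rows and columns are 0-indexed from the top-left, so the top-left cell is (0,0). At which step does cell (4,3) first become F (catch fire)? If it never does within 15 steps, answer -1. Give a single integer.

Step 1: cell (4,3)='T' (+6 fires, +2 burnt)
Step 2: cell (4,3)='T' (+10 fires, +6 burnt)
Step 3: cell (4,3)='F' (+7 fires, +10 burnt)
  -> target ignites at step 3
Step 4: cell (4,3)='.' (+3 fires, +7 burnt)
Step 5: cell (4,3)='.' (+0 fires, +3 burnt)
  fire out at step 5

3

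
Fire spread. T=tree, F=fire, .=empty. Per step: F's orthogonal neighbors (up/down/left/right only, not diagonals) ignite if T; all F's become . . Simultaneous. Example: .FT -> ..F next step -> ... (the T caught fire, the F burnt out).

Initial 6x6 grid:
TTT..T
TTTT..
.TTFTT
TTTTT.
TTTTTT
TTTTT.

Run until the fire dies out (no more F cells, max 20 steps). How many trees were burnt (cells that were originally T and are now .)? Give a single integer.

Step 1: +4 fires, +1 burnt (F count now 4)
Step 2: +6 fires, +4 burnt (F count now 6)
Step 3: +6 fires, +6 burnt (F count now 6)
Step 4: +7 fires, +6 burnt (F count now 7)
Step 5: +3 fires, +7 burnt (F count now 3)
Step 6: +1 fires, +3 burnt (F count now 1)
Step 7: +0 fires, +1 burnt (F count now 0)
Fire out after step 7
Initially T: 28, now '.': 35
Total burnt (originally-T cells now '.'): 27

Answer: 27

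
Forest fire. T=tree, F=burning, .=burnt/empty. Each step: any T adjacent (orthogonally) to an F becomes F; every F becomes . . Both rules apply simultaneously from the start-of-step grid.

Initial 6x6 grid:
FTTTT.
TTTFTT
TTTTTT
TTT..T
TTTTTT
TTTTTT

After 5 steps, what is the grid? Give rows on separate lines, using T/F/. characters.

Step 1: 6 trees catch fire, 2 burn out
  .FTFT.
  FTF.FT
  TTTFTT
  TTT..T
  TTTTTT
  TTTTTT
Step 2: 7 trees catch fire, 6 burn out
  ..F.F.
  .F...F
  FTF.FT
  TTT..T
  TTTTTT
  TTTTTT
Step 3: 4 trees catch fire, 7 burn out
  ......
  ......
  .F...F
  FTF..T
  TTTTTT
  TTTTTT
Step 4: 4 trees catch fire, 4 burn out
  ......
  ......
  ......
  .F...F
  FTFTTT
  TTTTTT
Step 5: 5 trees catch fire, 4 burn out
  ......
  ......
  ......
  ......
  .F.FTF
  FTFTTT

......
......
......
......
.F.FTF
FTFTTT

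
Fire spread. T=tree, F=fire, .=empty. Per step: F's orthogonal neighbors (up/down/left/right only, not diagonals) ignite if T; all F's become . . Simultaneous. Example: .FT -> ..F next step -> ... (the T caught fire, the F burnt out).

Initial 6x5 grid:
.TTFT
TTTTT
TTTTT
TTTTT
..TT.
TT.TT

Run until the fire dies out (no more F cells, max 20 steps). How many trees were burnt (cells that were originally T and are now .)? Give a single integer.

Answer: 22

Derivation:
Step 1: +3 fires, +1 burnt (F count now 3)
Step 2: +4 fires, +3 burnt (F count now 4)
Step 3: +4 fires, +4 burnt (F count now 4)
Step 4: +5 fires, +4 burnt (F count now 5)
Step 5: +4 fires, +5 burnt (F count now 4)
Step 6: +2 fires, +4 burnt (F count now 2)
Step 7: +0 fires, +2 burnt (F count now 0)
Fire out after step 7
Initially T: 24, now '.': 28
Total burnt (originally-T cells now '.'): 22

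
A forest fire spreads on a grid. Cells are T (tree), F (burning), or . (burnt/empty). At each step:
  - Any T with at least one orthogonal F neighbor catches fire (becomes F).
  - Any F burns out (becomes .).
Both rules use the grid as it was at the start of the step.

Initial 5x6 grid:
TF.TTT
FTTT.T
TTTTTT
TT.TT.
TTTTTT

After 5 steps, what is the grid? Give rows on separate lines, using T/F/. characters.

Step 1: 3 trees catch fire, 2 burn out
  F..TTT
  .FTT.T
  FTTTTT
  TT.TT.
  TTTTTT
Step 2: 3 trees catch fire, 3 burn out
  ...TTT
  ..FT.T
  .FTTTT
  FT.TT.
  TTTTTT
Step 3: 4 trees catch fire, 3 burn out
  ...TTT
  ...F.T
  ..FTTT
  .F.TT.
  FTTTTT
Step 4: 3 trees catch fire, 4 burn out
  ...FTT
  .....T
  ...FTT
  ...TT.
  .FTTTT
Step 5: 4 trees catch fire, 3 burn out
  ....FT
  .....T
  ....FT
  ...FT.
  ..FTTT

....FT
.....T
....FT
...FT.
..FTTT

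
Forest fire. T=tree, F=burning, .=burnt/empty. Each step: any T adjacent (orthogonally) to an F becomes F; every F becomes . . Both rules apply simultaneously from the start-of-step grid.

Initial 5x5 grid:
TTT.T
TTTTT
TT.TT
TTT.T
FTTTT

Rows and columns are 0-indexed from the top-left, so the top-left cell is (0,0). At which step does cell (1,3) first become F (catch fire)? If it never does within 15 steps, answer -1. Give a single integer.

Step 1: cell (1,3)='T' (+2 fires, +1 burnt)
Step 2: cell (1,3)='T' (+3 fires, +2 burnt)
Step 3: cell (1,3)='T' (+4 fires, +3 burnt)
Step 4: cell (1,3)='T' (+3 fires, +4 burnt)
Step 5: cell (1,3)='T' (+3 fires, +3 burnt)
Step 6: cell (1,3)='F' (+3 fires, +3 burnt)
  -> target ignites at step 6
Step 7: cell (1,3)='.' (+2 fires, +3 burnt)
Step 8: cell (1,3)='.' (+1 fires, +2 burnt)
Step 9: cell (1,3)='.' (+0 fires, +1 burnt)
  fire out at step 9

6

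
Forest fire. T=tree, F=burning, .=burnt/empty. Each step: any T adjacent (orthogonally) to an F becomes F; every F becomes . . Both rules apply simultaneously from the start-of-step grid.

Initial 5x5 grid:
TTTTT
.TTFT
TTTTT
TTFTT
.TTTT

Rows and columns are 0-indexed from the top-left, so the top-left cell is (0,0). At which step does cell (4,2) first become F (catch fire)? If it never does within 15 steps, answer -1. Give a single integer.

Step 1: cell (4,2)='F' (+8 fires, +2 burnt)
  -> target ignites at step 1
Step 2: cell (4,2)='.' (+9 fires, +8 burnt)
Step 3: cell (4,2)='.' (+3 fires, +9 burnt)
Step 4: cell (4,2)='.' (+1 fires, +3 burnt)
Step 5: cell (4,2)='.' (+0 fires, +1 burnt)
  fire out at step 5

1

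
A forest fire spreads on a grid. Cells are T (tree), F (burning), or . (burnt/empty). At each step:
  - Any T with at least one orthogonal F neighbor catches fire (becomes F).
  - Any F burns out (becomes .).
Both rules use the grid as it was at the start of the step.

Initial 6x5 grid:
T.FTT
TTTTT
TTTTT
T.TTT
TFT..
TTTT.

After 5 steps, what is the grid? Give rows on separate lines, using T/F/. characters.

Step 1: 5 trees catch fire, 2 burn out
  T..FT
  TTFTT
  TTTTT
  T.TTT
  F.F..
  TFTT.
Step 2: 8 trees catch fire, 5 burn out
  T...F
  TF.FT
  TTFTT
  F.FTT
  .....
  F.FT.
Step 3: 7 trees catch fire, 8 burn out
  T....
  F...F
  FF.FT
  ...FT
  .....
  ...F.
Step 4: 3 trees catch fire, 7 burn out
  F....
  .....
  ....F
  ....F
  .....
  .....
Step 5: 0 trees catch fire, 3 burn out
  .....
  .....
  .....
  .....
  .....
  .....

.....
.....
.....
.....
.....
.....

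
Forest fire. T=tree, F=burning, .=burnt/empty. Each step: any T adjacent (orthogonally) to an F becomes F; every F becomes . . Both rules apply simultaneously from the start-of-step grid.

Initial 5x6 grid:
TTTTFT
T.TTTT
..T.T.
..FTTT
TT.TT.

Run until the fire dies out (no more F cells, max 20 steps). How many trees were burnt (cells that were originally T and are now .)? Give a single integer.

Answer: 17

Derivation:
Step 1: +5 fires, +2 burnt (F count now 5)
Step 2: +7 fires, +5 burnt (F count now 7)
Step 3: +3 fires, +7 burnt (F count now 3)
Step 4: +1 fires, +3 burnt (F count now 1)
Step 5: +1 fires, +1 burnt (F count now 1)
Step 6: +0 fires, +1 burnt (F count now 0)
Fire out after step 6
Initially T: 19, now '.': 28
Total burnt (originally-T cells now '.'): 17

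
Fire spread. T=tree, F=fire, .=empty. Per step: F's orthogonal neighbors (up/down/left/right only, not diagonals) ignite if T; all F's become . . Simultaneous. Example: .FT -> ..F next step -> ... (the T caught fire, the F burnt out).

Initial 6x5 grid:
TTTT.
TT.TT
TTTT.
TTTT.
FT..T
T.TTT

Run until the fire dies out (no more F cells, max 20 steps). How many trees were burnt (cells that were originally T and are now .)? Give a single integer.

Step 1: +3 fires, +1 burnt (F count now 3)
Step 2: +2 fires, +3 burnt (F count now 2)
Step 3: +3 fires, +2 burnt (F count now 3)
Step 4: +4 fires, +3 burnt (F count now 4)
Step 5: +2 fires, +4 burnt (F count now 2)
Step 6: +2 fires, +2 burnt (F count now 2)
Step 7: +2 fires, +2 burnt (F count now 2)
Step 8: +0 fires, +2 burnt (F count now 0)
Fire out after step 8
Initially T: 22, now '.': 26
Total burnt (originally-T cells now '.'): 18

Answer: 18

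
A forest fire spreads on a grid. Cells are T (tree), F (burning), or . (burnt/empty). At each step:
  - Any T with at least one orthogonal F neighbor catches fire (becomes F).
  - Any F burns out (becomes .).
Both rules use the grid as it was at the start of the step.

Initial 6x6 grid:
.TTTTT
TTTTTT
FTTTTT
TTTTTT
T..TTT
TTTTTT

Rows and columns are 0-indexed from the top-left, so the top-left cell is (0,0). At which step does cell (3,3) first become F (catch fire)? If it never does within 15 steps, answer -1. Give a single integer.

Step 1: cell (3,3)='T' (+3 fires, +1 burnt)
Step 2: cell (3,3)='T' (+4 fires, +3 burnt)
Step 3: cell (3,3)='T' (+5 fires, +4 burnt)
Step 4: cell (3,3)='F' (+5 fires, +5 burnt)
  -> target ignites at step 4
Step 5: cell (3,3)='.' (+6 fires, +5 burnt)
Step 6: cell (3,3)='.' (+5 fires, +6 burnt)
Step 7: cell (3,3)='.' (+3 fires, +5 burnt)
Step 8: cell (3,3)='.' (+1 fires, +3 burnt)
Step 9: cell (3,3)='.' (+0 fires, +1 burnt)
  fire out at step 9

4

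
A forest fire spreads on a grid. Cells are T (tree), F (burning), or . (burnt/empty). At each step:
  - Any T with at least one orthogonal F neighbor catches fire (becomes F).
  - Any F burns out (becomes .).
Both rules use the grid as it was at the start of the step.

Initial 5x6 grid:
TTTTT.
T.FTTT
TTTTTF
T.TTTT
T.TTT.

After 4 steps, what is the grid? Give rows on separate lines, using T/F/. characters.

Step 1: 6 trees catch fire, 2 burn out
  TTFTT.
  T..FTF
  TTFTF.
  T.TTTF
  T.TTT.
Step 2: 7 trees catch fire, 6 burn out
  TF.FT.
  T...F.
  TF.F..
  T.FTF.
  T.TTT.
Step 3: 6 trees catch fire, 7 burn out
  F...F.
  T.....
  F.....
  T..F..
  T.FTF.
Step 4: 3 trees catch fire, 6 burn out
  ......
  F.....
  ......
  F.....
  T..F..

......
F.....
......
F.....
T..F..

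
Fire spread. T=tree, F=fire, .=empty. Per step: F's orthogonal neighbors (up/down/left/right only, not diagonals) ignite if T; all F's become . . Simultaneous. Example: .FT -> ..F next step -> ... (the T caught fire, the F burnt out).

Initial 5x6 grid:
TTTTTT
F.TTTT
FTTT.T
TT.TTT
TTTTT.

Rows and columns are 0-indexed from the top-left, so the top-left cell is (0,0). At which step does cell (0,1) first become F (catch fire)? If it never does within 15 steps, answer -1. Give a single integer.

Step 1: cell (0,1)='T' (+3 fires, +2 burnt)
Step 2: cell (0,1)='F' (+4 fires, +3 burnt)
  -> target ignites at step 2
Step 3: cell (0,1)='.' (+4 fires, +4 burnt)
Step 4: cell (0,1)='.' (+4 fires, +4 burnt)
Step 5: cell (0,1)='.' (+4 fires, +4 burnt)
Step 6: cell (0,1)='.' (+4 fires, +4 burnt)
Step 7: cell (0,1)='.' (+1 fires, +4 burnt)
Step 8: cell (0,1)='.' (+0 fires, +1 burnt)
  fire out at step 8

2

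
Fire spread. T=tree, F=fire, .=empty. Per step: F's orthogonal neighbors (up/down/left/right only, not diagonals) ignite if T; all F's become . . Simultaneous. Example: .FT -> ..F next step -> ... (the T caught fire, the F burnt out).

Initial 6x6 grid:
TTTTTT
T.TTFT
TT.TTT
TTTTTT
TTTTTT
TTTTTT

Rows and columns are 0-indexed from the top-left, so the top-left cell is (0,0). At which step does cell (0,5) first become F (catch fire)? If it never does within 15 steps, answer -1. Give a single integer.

Step 1: cell (0,5)='T' (+4 fires, +1 burnt)
Step 2: cell (0,5)='F' (+6 fires, +4 burnt)
  -> target ignites at step 2
Step 3: cell (0,5)='.' (+4 fires, +6 burnt)
Step 4: cell (0,5)='.' (+5 fires, +4 burnt)
Step 5: cell (0,5)='.' (+5 fires, +5 burnt)
Step 6: cell (0,5)='.' (+5 fires, +5 burnt)
Step 7: cell (0,5)='.' (+3 fires, +5 burnt)
Step 8: cell (0,5)='.' (+1 fires, +3 burnt)
Step 9: cell (0,5)='.' (+0 fires, +1 burnt)
  fire out at step 9

2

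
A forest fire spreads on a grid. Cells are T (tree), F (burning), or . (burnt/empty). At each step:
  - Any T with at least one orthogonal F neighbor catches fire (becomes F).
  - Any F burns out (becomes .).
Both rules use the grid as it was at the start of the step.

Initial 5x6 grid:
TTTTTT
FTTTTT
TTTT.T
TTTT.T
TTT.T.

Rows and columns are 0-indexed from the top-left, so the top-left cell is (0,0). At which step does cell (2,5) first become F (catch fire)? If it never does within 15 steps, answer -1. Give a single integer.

Step 1: cell (2,5)='T' (+3 fires, +1 burnt)
Step 2: cell (2,5)='T' (+4 fires, +3 burnt)
Step 3: cell (2,5)='T' (+5 fires, +4 burnt)
Step 4: cell (2,5)='T' (+5 fires, +5 burnt)
Step 5: cell (2,5)='T' (+4 fires, +5 burnt)
Step 6: cell (2,5)='F' (+2 fires, +4 burnt)
  -> target ignites at step 6
Step 7: cell (2,5)='.' (+1 fires, +2 burnt)
Step 8: cell (2,5)='.' (+0 fires, +1 burnt)
  fire out at step 8

6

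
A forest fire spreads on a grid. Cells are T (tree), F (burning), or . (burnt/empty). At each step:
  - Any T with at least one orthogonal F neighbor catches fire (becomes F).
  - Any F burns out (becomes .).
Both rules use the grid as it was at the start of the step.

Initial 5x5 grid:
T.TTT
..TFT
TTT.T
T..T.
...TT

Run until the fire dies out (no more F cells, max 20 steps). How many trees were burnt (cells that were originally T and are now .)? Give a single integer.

Step 1: +3 fires, +1 burnt (F count now 3)
Step 2: +4 fires, +3 burnt (F count now 4)
Step 3: +1 fires, +4 burnt (F count now 1)
Step 4: +1 fires, +1 burnt (F count now 1)
Step 5: +1 fires, +1 burnt (F count now 1)
Step 6: +0 fires, +1 burnt (F count now 0)
Fire out after step 6
Initially T: 14, now '.': 21
Total burnt (originally-T cells now '.'): 10

Answer: 10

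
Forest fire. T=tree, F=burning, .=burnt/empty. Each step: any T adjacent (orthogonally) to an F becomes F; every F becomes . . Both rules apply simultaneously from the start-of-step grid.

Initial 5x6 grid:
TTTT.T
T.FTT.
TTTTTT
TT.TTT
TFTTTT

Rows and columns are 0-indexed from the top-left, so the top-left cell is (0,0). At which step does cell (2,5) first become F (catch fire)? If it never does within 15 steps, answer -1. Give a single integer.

Step 1: cell (2,5)='T' (+6 fires, +2 burnt)
Step 2: cell (2,5)='T' (+7 fires, +6 burnt)
Step 3: cell (2,5)='T' (+5 fires, +7 burnt)
Step 4: cell (2,5)='F' (+4 fires, +5 burnt)
  -> target ignites at step 4
Step 5: cell (2,5)='.' (+1 fires, +4 burnt)
Step 6: cell (2,5)='.' (+0 fires, +1 burnt)
  fire out at step 6

4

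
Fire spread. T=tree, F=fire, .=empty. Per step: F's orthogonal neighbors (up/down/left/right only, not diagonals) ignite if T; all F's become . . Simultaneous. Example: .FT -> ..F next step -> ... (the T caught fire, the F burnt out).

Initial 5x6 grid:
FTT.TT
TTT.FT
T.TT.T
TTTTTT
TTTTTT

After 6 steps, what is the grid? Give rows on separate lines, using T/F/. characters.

Step 1: 4 trees catch fire, 2 burn out
  .FT.FT
  FTT..F
  T.TT.T
  TTTTTT
  TTTTTT
Step 2: 5 trees catch fire, 4 burn out
  ..F..F
  .FT...
  F.TT.F
  TTTTTT
  TTTTTT
Step 3: 3 trees catch fire, 5 burn out
  ......
  ..F...
  ..TT..
  FTTTTF
  TTTTTT
Step 4: 5 trees catch fire, 3 burn out
  ......
  ......
  ..FT..
  .FTTF.
  FTTTTF
Step 5: 5 trees catch fire, 5 burn out
  ......
  ......
  ...F..
  ..FF..
  .FTTF.
Step 6: 2 trees catch fire, 5 burn out
  ......
  ......
  ......
  ......
  ..FF..

......
......
......
......
..FF..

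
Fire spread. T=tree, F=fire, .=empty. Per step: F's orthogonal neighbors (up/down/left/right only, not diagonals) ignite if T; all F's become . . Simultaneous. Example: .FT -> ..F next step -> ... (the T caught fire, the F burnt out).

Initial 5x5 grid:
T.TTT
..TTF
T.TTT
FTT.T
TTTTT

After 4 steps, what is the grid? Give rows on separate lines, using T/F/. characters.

Step 1: 6 trees catch fire, 2 burn out
  T.TTF
  ..TF.
  F.TTF
  .FT.T
  FTTTT
Step 2: 6 trees catch fire, 6 burn out
  T.TF.
  ..F..
  ..TF.
  ..F.F
  .FTTT
Step 3: 4 trees catch fire, 6 burn out
  T.F..
  .....
  ..F..
  .....
  ..FTF
Step 4: 1 trees catch fire, 4 burn out
  T....
  .....
  .....
  .....
  ...F.

T....
.....
.....
.....
...F.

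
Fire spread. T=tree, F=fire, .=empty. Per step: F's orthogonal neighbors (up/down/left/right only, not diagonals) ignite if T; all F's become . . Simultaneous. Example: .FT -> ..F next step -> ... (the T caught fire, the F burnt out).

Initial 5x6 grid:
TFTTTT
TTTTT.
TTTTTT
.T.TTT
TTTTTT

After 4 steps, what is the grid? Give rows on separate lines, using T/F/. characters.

Step 1: 3 trees catch fire, 1 burn out
  F.FTTT
  TFTTT.
  TTTTTT
  .T.TTT
  TTTTTT
Step 2: 4 trees catch fire, 3 burn out
  ...FTT
  F.FTT.
  TFTTTT
  .T.TTT
  TTTTTT
Step 3: 5 trees catch fire, 4 burn out
  ....FT
  ...FT.
  F.FTTT
  .F.TTT
  TTTTTT
Step 4: 4 trees catch fire, 5 burn out
  .....F
  ....F.
  ...FTT
  ...TTT
  TFTTTT

.....F
....F.
...FTT
...TTT
TFTTTT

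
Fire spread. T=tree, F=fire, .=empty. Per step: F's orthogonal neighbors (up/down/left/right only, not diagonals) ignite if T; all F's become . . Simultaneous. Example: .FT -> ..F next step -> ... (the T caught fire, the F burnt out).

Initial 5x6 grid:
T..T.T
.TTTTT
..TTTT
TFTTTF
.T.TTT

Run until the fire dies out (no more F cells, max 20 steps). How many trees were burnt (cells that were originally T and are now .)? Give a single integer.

Answer: 19

Derivation:
Step 1: +6 fires, +2 burnt (F count now 6)
Step 2: +5 fires, +6 burnt (F count now 5)
Step 3: +5 fires, +5 burnt (F count now 5)
Step 4: +2 fires, +5 burnt (F count now 2)
Step 5: +1 fires, +2 burnt (F count now 1)
Step 6: +0 fires, +1 burnt (F count now 0)
Fire out after step 6
Initially T: 20, now '.': 29
Total burnt (originally-T cells now '.'): 19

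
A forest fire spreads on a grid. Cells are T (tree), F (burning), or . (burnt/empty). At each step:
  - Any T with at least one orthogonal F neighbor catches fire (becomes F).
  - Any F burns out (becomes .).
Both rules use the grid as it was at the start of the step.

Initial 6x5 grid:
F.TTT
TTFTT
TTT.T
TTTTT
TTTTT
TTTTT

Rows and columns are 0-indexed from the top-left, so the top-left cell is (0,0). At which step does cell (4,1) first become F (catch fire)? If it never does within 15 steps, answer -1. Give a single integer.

Step 1: cell (4,1)='T' (+5 fires, +2 burnt)
Step 2: cell (4,1)='T' (+5 fires, +5 burnt)
Step 3: cell (4,1)='T' (+6 fires, +5 burnt)
Step 4: cell (4,1)='F' (+5 fires, +6 burnt)
  -> target ignites at step 4
Step 5: cell (4,1)='.' (+4 fires, +5 burnt)
Step 6: cell (4,1)='.' (+1 fires, +4 burnt)
Step 7: cell (4,1)='.' (+0 fires, +1 burnt)
  fire out at step 7

4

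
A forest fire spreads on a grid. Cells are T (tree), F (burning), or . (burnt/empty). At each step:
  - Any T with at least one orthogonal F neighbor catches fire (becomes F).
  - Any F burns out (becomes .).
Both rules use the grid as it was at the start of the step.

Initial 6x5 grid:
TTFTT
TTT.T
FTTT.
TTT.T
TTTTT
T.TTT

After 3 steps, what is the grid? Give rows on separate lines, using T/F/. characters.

Step 1: 6 trees catch fire, 2 burn out
  TF.FT
  FTF.T
  .FTT.
  FTT.T
  TTTTT
  T.TTT
Step 2: 6 trees catch fire, 6 burn out
  F...F
  .F..T
  ..FT.
  .FT.T
  FTTTT
  T.TTT
Step 3: 5 trees catch fire, 6 burn out
  .....
  ....F
  ...F.
  ..F.T
  .FTTT
  F.TTT

.....
....F
...F.
..F.T
.FTTT
F.TTT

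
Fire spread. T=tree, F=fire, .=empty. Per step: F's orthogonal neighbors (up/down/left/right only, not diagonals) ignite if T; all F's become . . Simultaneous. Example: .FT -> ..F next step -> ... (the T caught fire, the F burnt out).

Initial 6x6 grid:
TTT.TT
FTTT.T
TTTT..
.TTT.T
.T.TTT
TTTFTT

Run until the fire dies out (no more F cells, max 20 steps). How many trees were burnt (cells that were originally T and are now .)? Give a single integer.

Step 1: +6 fires, +2 burnt (F count now 6)
Step 2: +7 fires, +6 burnt (F count now 7)
Step 3: +9 fires, +7 burnt (F count now 9)
Step 4: +1 fires, +9 burnt (F count now 1)
Step 5: +0 fires, +1 burnt (F count now 0)
Fire out after step 5
Initially T: 26, now '.': 33
Total burnt (originally-T cells now '.'): 23

Answer: 23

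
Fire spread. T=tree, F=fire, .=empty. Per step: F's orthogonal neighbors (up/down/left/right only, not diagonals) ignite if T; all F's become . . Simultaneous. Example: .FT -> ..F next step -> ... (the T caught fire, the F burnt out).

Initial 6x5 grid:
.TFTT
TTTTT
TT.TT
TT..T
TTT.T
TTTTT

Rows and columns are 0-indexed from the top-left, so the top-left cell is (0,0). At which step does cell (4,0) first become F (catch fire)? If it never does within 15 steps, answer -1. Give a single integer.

Step 1: cell (4,0)='T' (+3 fires, +1 burnt)
Step 2: cell (4,0)='T' (+3 fires, +3 burnt)
Step 3: cell (4,0)='T' (+4 fires, +3 burnt)
Step 4: cell (4,0)='T' (+3 fires, +4 burnt)
Step 5: cell (4,0)='T' (+3 fires, +3 burnt)
Step 6: cell (4,0)='F' (+4 fires, +3 burnt)
  -> target ignites at step 6
Step 7: cell (4,0)='.' (+3 fires, +4 burnt)
Step 8: cell (4,0)='.' (+1 fires, +3 burnt)
Step 9: cell (4,0)='.' (+0 fires, +1 burnt)
  fire out at step 9

6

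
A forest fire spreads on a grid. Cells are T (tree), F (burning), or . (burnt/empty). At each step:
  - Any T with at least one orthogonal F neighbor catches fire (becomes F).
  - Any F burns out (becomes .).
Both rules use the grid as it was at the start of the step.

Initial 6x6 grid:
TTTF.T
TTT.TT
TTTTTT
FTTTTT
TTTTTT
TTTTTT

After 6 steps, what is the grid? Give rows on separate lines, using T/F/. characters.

Step 1: 4 trees catch fire, 2 burn out
  TTF..T
  TTT.TT
  FTTTTT
  .FTTTT
  FTTTTT
  TTTTTT
Step 2: 7 trees catch fire, 4 burn out
  TF...T
  FTF.TT
  .FTTTT
  ..FTTT
  .FTTTT
  FTTTTT
Step 3: 6 trees catch fire, 7 burn out
  F....T
  .F..TT
  ..FTTT
  ...FTT
  ..FTTT
  .FTTTT
Step 4: 4 trees catch fire, 6 burn out
  .....T
  ....TT
  ...FTT
  ....FT
  ...FTT
  ..FTTT
Step 5: 4 trees catch fire, 4 burn out
  .....T
  ....TT
  ....FT
  .....F
  ....FT
  ...FTT
Step 6: 4 trees catch fire, 4 burn out
  .....T
  ....FT
  .....F
  ......
  .....F
  ....FT

.....T
....FT
.....F
......
.....F
....FT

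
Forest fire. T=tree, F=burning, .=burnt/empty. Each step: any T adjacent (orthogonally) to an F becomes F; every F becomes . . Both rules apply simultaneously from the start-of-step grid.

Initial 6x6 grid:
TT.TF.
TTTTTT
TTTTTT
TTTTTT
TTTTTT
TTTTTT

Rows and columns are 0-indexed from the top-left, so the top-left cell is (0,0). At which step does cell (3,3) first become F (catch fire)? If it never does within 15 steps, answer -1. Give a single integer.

Step 1: cell (3,3)='T' (+2 fires, +1 burnt)
Step 2: cell (3,3)='T' (+3 fires, +2 burnt)
Step 3: cell (3,3)='T' (+4 fires, +3 burnt)
Step 4: cell (3,3)='F' (+5 fires, +4 burnt)
  -> target ignites at step 4
Step 5: cell (3,3)='.' (+7 fires, +5 burnt)
Step 6: cell (3,3)='.' (+6 fires, +7 burnt)
Step 7: cell (3,3)='.' (+3 fires, +6 burnt)
Step 8: cell (3,3)='.' (+2 fires, +3 burnt)
Step 9: cell (3,3)='.' (+1 fires, +2 burnt)
Step 10: cell (3,3)='.' (+0 fires, +1 burnt)
  fire out at step 10

4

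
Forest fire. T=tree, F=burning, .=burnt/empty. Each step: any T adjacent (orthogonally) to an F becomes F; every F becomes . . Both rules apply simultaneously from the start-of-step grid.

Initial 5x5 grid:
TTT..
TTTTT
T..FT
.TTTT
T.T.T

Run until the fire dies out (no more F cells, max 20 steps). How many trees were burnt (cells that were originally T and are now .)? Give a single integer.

Step 1: +3 fires, +1 burnt (F count now 3)
Step 2: +4 fires, +3 burnt (F count now 4)
Step 3: +5 fires, +4 burnt (F count now 5)
Step 4: +2 fires, +5 burnt (F count now 2)
Step 5: +2 fires, +2 burnt (F count now 2)
Step 6: +0 fires, +2 burnt (F count now 0)
Fire out after step 6
Initially T: 17, now '.': 24
Total burnt (originally-T cells now '.'): 16

Answer: 16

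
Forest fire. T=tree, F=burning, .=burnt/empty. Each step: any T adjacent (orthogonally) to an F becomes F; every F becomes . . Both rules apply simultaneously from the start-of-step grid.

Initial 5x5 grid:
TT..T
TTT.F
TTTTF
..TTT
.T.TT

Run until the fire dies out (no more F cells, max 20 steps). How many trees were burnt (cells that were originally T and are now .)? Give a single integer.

Answer: 15

Derivation:
Step 1: +3 fires, +2 burnt (F count now 3)
Step 2: +3 fires, +3 burnt (F count now 3)
Step 3: +4 fires, +3 burnt (F count now 4)
Step 4: +2 fires, +4 burnt (F count now 2)
Step 5: +2 fires, +2 burnt (F count now 2)
Step 6: +1 fires, +2 burnt (F count now 1)
Step 7: +0 fires, +1 burnt (F count now 0)
Fire out after step 7
Initially T: 16, now '.': 24
Total burnt (originally-T cells now '.'): 15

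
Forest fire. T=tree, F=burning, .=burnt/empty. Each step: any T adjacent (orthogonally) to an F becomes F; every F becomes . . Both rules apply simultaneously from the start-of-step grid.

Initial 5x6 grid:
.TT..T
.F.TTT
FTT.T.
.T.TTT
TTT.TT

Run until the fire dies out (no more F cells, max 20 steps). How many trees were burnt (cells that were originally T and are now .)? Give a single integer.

Step 1: +2 fires, +2 burnt (F count now 2)
Step 2: +3 fires, +2 burnt (F count now 3)
Step 3: +1 fires, +3 burnt (F count now 1)
Step 4: +2 fires, +1 burnt (F count now 2)
Step 5: +0 fires, +2 burnt (F count now 0)
Fire out after step 5
Initially T: 18, now '.': 20
Total burnt (originally-T cells now '.'): 8

Answer: 8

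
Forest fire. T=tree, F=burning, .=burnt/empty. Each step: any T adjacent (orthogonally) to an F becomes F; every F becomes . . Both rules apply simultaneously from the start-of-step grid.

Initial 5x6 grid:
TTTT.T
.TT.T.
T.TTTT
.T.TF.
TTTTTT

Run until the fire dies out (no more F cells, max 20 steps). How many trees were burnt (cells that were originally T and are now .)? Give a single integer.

Answer: 19

Derivation:
Step 1: +3 fires, +1 burnt (F count now 3)
Step 2: +5 fires, +3 burnt (F count now 5)
Step 3: +2 fires, +5 burnt (F count now 2)
Step 4: +2 fires, +2 burnt (F count now 2)
Step 5: +4 fires, +2 burnt (F count now 4)
Step 6: +2 fires, +4 burnt (F count now 2)
Step 7: +1 fires, +2 burnt (F count now 1)
Step 8: +0 fires, +1 burnt (F count now 0)
Fire out after step 8
Initially T: 21, now '.': 28
Total burnt (originally-T cells now '.'): 19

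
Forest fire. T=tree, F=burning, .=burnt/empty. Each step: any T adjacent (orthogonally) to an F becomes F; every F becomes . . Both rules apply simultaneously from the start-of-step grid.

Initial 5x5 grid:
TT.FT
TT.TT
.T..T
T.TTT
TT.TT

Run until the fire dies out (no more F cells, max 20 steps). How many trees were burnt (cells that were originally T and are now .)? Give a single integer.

Step 1: +2 fires, +1 burnt (F count now 2)
Step 2: +1 fires, +2 burnt (F count now 1)
Step 3: +1 fires, +1 burnt (F count now 1)
Step 4: +1 fires, +1 burnt (F count now 1)
Step 5: +2 fires, +1 burnt (F count now 2)
Step 6: +2 fires, +2 burnt (F count now 2)
Step 7: +0 fires, +2 burnt (F count now 0)
Fire out after step 7
Initially T: 17, now '.': 17
Total burnt (originally-T cells now '.'): 9

Answer: 9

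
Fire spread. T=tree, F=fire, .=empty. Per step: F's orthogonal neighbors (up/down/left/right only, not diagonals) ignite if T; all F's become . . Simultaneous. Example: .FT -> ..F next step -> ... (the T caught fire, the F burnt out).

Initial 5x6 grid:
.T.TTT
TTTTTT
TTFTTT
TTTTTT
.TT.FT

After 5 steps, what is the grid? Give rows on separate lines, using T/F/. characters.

Step 1: 6 trees catch fire, 2 burn out
  .T.TTT
  TTFTTT
  TF.FTT
  TTFTFT
  .TT..F
Step 2: 8 trees catch fire, 6 burn out
  .T.TTT
  TF.FTT
  F...FT
  TF.F.F
  .TF...
Step 3: 7 trees catch fire, 8 burn out
  .F.FTT
  F...FT
  .....F
  F.....
  .F....
Step 4: 2 trees catch fire, 7 burn out
  ....FT
  .....F
  ......
  ......
  ......
Step 5: 1 trees catch fire, 2 burn out
  .....F
  ......
  ......
  ......
  ......

.....F
......
......
......
......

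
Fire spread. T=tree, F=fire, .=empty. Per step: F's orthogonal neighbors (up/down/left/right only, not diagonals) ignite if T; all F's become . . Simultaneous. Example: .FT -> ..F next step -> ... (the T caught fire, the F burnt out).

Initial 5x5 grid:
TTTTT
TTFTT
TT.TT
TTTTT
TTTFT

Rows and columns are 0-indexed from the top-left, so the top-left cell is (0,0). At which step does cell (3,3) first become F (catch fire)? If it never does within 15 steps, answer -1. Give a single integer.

Step 1: cell (3,3)='F' (+6 fires, +2 burnt)
  -> target ignites at step 1
Step 2: cell (3,3)='.' (+9 fires, +6 burnt)
Step 3: cell (3,3)='.' (+6 fires, +9 burnt)
Step 4: cell (3,3)='.' (+1 fires, +6 burnt)
Step 5: cell (3,3)='.' (+0 fires, +1 burnt)
  fire out at step 5

1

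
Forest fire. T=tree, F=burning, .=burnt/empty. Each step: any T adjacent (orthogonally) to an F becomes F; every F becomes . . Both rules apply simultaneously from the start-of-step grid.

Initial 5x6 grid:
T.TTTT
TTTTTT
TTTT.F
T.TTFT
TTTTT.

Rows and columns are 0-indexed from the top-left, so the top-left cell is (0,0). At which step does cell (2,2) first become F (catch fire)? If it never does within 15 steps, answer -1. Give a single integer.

Step 1: cell (2,2)='T' (+4 fires, +2 burnt)
Step 2: cell (2,2)='T' (+5 fires, +4 burnt)
Step 3: cell (2,2)='F' (+4 fires, +5 burnt)
  -> target ignites at step 3
Step 4: cell (2,2)='.' (+4 fires, +4 burnt)
Step 5: cell (2,2)='.' (+4 fires, +4 burnt)
Step 6: cell (2,2)='.' (+2 fires, +4 burnt)
Step 7: cell (2,2)='.' (+1 fires, +2 burnt)
Step 8: cell (2,2)='.' (+0 fires, +1 burnt)
  fire out at step 8

3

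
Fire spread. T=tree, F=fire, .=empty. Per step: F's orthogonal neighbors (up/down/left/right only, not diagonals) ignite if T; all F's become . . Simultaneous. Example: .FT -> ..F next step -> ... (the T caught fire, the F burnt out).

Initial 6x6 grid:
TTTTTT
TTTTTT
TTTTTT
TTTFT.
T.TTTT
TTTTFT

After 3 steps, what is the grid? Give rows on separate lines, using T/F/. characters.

Step 1: 7 trees catch fire, 2 burn out
  TTTTTT
  TTTTTT
  TTTFTT
  TTF.F.
  T.TFFT
  TTTF.F
Step 2: 7 trees catch fire, 7 burn out
  TTTTTT
  TTTFTT
  TTF.FT
  TF....
  T.F..F
  TTF...
Step 3: 7 trees catch fire, 7 burn out
  TTTFTT
  TTF.FT
  TF...F
  F.....
  T.....
  TF....

TTTFTT
TTF.FT
TF...F
F.....
T.....
TF....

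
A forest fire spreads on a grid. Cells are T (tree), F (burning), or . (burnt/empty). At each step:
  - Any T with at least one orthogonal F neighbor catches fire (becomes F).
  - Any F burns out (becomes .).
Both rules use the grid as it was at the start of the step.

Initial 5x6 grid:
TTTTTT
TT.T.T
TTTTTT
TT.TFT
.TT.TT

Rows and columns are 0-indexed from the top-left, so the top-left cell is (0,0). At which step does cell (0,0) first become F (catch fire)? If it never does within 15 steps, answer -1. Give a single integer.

Step 1: cell (0,0)='T' (+4 fires, +1 burnt)
Step 2: cell (0,0)='T' (+3 fires, +4 burnt)
Step 3: cell (0,0)='T' (+3 fires, +3 burnt)
Step 4: cell (0,0)='T' (+3 fires, +3 burnt)
Step 5: cell (0,0)='T' (+5 fires, +3 burnt)
Step 6: cell (0,0)='T' (+4 fires, +5 burnt)
Step 7: cell (0,0)='F' (+2 fires, +4 burnt)
  -> target ignites at step 7
Step 8: cell (0,0)='.' (+0 fires, +2 burnt)
  fire out at step 8

7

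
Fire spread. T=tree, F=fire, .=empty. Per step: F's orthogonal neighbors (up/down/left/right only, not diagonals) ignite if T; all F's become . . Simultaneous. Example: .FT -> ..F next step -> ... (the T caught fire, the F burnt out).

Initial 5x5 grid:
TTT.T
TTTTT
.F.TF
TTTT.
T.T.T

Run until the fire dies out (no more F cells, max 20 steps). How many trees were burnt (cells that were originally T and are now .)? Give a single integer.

Step 1: +4 fires, +2 burnt (F count now 4)
Step 2: +8 fires, +4 burnt (F count now 8)
Step 3: +4 fires, +8 burnt (F count now 4)
Step 4: +0 fires, +4 burnt (F count now 0)
Fire out after step 4
Initially T: 17, now '.': 24
Total burnt (originally-T cells now '.'): 16

Answer: 16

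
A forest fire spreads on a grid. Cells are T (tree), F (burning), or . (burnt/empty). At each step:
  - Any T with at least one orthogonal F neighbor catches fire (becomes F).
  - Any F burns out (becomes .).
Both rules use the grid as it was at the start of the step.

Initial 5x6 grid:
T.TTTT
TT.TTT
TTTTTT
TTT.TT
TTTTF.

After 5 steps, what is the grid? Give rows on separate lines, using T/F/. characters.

Step 1: 2 trees catch fire, 1 burn out
  T.TTTT
  TT.TTT
  TTTTTT
  TTT.FT
  TTTF..
Step 2: 3 trees catch fire, 2 burn out
  T.TTTT
  TT.TTT
  TTTTFT
  TTT..F
  TTF...
Step 3: 5 trees catch fire, 3 burn out
  T.TTTT
  TT.TFT
  TTTF.F
  TTF...
  TF....
Step 4: 6 trees catch fire, 5 burn out
  T.TTFT
  TT.F.F
  TTF...
  TF....
  F.....
Step 5: 4 trees catch fire, 6 burn out
  T.TF.F
  TT....
  TF....
  F.....
  ......

T.TF.F
TT....
TF....
F.....
......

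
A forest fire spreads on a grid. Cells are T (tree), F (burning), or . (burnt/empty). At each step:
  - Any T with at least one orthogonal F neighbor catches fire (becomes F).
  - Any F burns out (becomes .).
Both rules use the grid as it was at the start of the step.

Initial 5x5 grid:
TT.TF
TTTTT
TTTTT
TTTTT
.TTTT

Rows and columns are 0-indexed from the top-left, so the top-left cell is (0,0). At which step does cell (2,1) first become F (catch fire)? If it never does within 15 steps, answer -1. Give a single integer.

Step 1: cell (2,1)='T' (+2 fires, +1 burnt)
Step 2: cell (2,1)='T' (+2 fires, +2 burnt)
Step 3: cell (2,1)='T' (+3 fires, +2 burnt)
Step 4: cell (2,1)='T' (+4 fires, +3 burnt)
Step 5: cell (2,1)='F' (+5 fires, +4 burnt)
  -> target ignites at step 5
Step 6: cell (2,1)='.' (+4 fires, +5 burnt)
Step 7: cell (2,1)='.' (+2 fires, +4 burnt)
Step 8: cell (2,1)='.' (+0 fires, +2 burnt)
  fire out at step 8

5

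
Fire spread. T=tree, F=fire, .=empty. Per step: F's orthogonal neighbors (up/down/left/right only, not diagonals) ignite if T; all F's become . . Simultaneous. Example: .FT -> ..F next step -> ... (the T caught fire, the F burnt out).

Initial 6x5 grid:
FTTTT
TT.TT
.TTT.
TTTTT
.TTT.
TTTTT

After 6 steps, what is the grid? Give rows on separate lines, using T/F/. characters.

Step 1: 2 trees catch fire, 1 burn out
  .FTTT
  FT.TT
  .TTT.
  TTTTT
  .TTT.
  TTTTT
Step 2: 2 trees catch fire, 2 burn out
  ..FTT
  .F.TT
  .TTT.
  TTTTT
  .TTT.
  TTTTT
Step 3: 2 trees catch fire, 2 burn out
  ...FT
  ...TT
  .FTT.
  TTTTT
  .TTT.
  TTTTT
Step 4: 4 trees catch fire, 2 burn out
  ....F
  ...FT
  ..FT.
  TFTTT
  .TTT.
  TTTTT
Step 5: 5 trees catch fire, 4 burn out
  .....
  ....F
  ...F.
  F.FTT
  .FTT.
  TTTTT
Step 6: 3 trees catch fire, 5 burn out
  .....
  .....
  .....
  ...FT
  ..FT.
  TFTTT

.....
.....
.....
...FT
..FT.
TFTTT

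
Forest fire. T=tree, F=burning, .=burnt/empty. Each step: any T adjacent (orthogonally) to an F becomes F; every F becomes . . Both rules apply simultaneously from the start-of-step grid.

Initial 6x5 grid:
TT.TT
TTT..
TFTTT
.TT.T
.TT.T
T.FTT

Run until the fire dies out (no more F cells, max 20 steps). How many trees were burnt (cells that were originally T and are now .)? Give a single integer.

Step 1: +6 fires, +2 burnt (F count now 6)
Step 2: +7 fires, +6 burnt (F count now 7)
Step 3: +3 fires, +7 burnt (F count now 3)
Step 4: +1 fires, +3 burnt (F count now 1)
Step 5: +0 fires, +1 burnt (F count now 0)
Fire out after step 5
Initially T: 20, now '.': 27
Total burnt (originally-T cells now '.'): 17

Answer: 17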